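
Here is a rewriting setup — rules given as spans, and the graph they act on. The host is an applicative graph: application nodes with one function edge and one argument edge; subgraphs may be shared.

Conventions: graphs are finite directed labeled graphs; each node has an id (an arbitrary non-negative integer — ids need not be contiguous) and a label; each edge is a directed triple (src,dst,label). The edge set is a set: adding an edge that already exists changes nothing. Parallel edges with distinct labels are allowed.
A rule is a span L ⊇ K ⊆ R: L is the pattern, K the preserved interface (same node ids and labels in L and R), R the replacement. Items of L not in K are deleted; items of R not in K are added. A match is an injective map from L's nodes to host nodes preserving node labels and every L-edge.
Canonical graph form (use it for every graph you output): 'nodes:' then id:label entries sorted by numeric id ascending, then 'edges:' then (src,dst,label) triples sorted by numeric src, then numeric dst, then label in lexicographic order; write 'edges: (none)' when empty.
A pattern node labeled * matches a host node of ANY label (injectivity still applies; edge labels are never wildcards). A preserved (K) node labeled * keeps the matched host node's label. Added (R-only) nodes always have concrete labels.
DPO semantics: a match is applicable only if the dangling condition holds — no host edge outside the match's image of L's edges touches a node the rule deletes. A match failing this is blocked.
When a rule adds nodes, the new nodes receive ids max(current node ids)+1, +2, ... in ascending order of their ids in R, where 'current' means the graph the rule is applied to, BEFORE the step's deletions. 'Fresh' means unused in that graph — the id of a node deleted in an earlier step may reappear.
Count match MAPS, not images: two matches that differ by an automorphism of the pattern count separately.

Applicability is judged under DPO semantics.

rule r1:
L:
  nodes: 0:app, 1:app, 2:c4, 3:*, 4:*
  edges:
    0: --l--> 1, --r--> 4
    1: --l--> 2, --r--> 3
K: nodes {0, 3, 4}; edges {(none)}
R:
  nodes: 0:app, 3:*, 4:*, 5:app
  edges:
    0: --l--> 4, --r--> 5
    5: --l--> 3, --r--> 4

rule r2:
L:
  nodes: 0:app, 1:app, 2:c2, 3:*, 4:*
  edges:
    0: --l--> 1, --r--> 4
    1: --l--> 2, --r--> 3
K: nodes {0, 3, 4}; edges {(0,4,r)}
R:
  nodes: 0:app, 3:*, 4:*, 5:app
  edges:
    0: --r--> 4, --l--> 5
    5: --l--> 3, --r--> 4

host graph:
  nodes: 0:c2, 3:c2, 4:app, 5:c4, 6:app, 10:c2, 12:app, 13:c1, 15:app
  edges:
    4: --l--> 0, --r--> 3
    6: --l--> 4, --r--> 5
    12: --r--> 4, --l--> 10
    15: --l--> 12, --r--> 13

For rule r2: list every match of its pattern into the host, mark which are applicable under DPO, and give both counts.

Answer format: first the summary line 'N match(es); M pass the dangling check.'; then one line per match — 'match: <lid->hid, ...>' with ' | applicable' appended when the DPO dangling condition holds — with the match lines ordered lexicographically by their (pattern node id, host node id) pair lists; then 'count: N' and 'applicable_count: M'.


2 match(es); 1 pass the dangling check.
match: 0->6, 1->4, 2->0, 3->3, 4->5
match: 0->15, 1->12, 2->10, 3->4, 4->13 | applicable
count: 2
applicable_count: 1


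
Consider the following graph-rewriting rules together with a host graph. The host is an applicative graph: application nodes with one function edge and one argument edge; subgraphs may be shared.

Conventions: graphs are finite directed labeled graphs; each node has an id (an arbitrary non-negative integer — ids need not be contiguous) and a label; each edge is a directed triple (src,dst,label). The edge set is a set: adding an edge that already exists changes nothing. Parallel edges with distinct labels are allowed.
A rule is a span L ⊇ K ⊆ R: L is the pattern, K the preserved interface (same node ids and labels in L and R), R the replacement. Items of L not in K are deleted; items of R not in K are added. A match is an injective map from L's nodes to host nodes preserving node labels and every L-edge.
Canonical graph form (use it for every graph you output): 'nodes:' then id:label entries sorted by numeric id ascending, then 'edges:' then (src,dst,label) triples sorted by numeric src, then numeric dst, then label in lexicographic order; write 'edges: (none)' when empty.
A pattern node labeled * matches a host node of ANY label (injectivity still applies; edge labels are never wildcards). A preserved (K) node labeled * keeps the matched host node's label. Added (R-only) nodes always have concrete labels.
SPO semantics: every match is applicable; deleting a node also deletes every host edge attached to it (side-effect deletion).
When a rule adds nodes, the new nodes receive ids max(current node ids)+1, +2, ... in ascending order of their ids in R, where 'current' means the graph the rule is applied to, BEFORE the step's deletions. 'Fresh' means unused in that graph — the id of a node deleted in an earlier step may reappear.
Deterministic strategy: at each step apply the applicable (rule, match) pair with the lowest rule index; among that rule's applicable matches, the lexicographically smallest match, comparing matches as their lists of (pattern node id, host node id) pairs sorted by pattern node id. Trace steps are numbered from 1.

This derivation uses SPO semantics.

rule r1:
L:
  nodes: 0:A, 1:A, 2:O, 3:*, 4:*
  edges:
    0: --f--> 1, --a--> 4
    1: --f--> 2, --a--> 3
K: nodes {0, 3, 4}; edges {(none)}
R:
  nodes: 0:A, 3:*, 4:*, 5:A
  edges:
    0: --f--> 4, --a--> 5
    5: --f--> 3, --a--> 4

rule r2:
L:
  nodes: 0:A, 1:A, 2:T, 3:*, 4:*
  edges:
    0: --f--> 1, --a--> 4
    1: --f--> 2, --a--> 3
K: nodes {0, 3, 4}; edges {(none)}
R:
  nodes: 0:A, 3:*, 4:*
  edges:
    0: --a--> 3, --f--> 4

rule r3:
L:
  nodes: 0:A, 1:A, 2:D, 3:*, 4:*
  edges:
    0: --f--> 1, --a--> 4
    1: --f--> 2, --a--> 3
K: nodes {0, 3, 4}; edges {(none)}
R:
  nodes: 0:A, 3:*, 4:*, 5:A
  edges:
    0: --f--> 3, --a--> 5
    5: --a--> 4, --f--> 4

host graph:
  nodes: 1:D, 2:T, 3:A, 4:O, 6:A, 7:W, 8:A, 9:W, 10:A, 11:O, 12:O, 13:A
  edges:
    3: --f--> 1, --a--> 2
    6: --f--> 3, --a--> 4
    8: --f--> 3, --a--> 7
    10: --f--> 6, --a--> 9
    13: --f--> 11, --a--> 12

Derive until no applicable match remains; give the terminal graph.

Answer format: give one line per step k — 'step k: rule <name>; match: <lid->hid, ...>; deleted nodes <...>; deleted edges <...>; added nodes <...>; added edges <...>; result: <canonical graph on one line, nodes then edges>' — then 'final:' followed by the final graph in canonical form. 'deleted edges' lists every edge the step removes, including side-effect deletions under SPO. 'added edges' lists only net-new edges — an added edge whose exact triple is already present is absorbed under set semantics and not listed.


step 1: rule r3; match: 0->6, 1->3, 2->1, 3->2, 4->4; deleted nodes 1, 3; deleted edges (3,1,f); (3,2,a); (6,3,f); (6,4,a); (8,3,f); added nodes 14; added edges (6,2,f); (6,14,a); (14,4,a); (14,4,f); result: nodes: 2:T, 4:O, 6:A, 7:W, 8:A, 9:W, 10:A, 11:O, 12:O, 13:A, 14:A edges: (6,2,f); (6,14,a); (8,7,a); (10,6,f); (10,9,a); (13,11,f); (13,12,a); (14,4,a); (14,4,f)
step 2: rule r2; match: 0->10, 1->6, 2->2, 3->14, 4->9; deleted nodes 2, 6; deleted edges (6,2,f); (6,14,a); (10,6,f); (10,9,a); added nodes (none); added edges (10,9,f); (10,14,a); result: nodes: 4:O, 7:W, 8:A, 9:W, 10:A, 11:O, 12:O, 13:A, 14:A edges: (8,7,a); (10,9,f); (10,14,a); (13,11,f); (13,12,a); (14,4,a); (14,4,f)
final:
nodes: 4:O, 7:W, 8:A, 9:W, 10:A, 11:O, 12:O, 13:A, 14:A
edges: (8,7,a); (10,9,f); (10,14,a); (13,11,f); (13,12,a); (14,4,a); (14,4,f)


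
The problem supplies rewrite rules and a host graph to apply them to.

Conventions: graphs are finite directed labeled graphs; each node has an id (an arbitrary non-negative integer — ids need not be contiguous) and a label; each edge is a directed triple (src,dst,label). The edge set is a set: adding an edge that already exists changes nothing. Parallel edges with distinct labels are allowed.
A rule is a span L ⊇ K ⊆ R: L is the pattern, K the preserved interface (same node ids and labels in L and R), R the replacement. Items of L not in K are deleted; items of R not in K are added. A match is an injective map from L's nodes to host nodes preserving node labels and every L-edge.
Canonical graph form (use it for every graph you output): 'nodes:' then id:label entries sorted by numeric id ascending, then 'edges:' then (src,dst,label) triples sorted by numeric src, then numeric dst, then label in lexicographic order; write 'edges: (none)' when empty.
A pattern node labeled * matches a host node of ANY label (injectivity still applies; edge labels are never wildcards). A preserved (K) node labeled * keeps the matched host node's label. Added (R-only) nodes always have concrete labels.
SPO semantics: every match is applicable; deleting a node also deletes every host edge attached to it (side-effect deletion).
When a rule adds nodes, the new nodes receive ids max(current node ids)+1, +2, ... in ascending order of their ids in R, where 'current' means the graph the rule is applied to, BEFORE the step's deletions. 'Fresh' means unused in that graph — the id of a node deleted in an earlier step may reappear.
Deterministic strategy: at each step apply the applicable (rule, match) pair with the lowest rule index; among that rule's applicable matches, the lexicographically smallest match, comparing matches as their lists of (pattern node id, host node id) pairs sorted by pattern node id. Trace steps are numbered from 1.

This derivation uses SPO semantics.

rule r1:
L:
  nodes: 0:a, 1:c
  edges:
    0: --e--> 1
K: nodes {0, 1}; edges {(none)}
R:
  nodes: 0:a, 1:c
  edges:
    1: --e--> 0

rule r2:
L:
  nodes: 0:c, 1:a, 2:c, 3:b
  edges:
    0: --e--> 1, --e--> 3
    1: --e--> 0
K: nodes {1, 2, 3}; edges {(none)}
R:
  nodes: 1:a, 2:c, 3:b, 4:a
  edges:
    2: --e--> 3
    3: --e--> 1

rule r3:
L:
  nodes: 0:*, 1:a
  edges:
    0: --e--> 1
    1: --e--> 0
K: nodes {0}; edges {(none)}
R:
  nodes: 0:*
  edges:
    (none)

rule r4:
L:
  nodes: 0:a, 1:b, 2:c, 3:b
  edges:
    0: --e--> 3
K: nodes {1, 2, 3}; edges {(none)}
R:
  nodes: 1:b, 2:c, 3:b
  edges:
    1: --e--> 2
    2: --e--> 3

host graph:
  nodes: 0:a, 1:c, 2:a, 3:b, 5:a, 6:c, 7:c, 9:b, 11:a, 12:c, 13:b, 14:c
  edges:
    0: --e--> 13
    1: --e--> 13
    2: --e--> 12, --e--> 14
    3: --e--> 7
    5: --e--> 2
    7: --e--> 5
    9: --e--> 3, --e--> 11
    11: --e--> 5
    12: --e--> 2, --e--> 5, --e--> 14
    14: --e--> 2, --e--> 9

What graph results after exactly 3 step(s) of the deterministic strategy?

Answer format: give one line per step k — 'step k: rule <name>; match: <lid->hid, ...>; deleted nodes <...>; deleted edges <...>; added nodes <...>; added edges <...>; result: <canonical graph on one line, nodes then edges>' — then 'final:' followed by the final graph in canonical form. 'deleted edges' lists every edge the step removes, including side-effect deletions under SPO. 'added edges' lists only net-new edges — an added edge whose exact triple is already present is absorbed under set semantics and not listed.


step 1: rule r1; match: 0->2, 1->12; deleted nodes (none); deleted edges (2,12,e); added nodes (none); added edges (none); result: nodes: 0:a, 1:c, 2:a, 3:b, 5:a, 6:c, 7:c, 9:b, 11:a, 12:c, 13:b, 14:c edges: (0,13,e); (1,13,e); (2,14,e); (3,7,e); (5,2,e); (7,5,e); (9,3,e); (9,11,e); (11,5,e); (12,2,e); (12,5,e); (12,14,e); (14,2,e); (14,9,e)
step 2: rule r1; match: 0->2, 1->14; deleted nodes (none); deleted edges (2,14,e); added nodes (none); added edges (none); result: nodes: 0:a, 1:c, 2:a, 3:b, 5:a, 6:c, 7:c, 9:b, 11:a, 12:c, 13:b, 14:c edges: (0,13,e); (1,13,e); (3,7,e); (5,2,e); (7,5,e); (9,3,e); (9,11,e); (11,5,e); (12,2,e); (12,5,e); (12,14,e); (14,2,e); (14,9,e)
step 3: rule r4; match: 0->0, 1->3, 2->1, 3->13; deleted nodes 0; deleted edges (0,13,e); added nodes (none); added edges (3,1,e); result: nodes: 1:c, 2:a, 3:b, 5:a, 6:c, 7:c, 9:b, 11:a, 12:c, 13:b, 14:c edges: (1,13,e); (3,1,e); (3,7,e); (5,2,e); (7,5,e); (9,3,e); (9,11,e); (11,5,e); (12,2,e); (12,5,e); (12,14,e); (14,2,e); (14,9,e)
final:
nodes: 1:c, 2:a, 3:b, 5:a, 6:c, 7:c, 9:b, 11:a, 12:c, 13:b, 14:c
edges: (1,13,e); (3,1,e); (3,7,e); (5,2,e); (7,5,e); (9,3,e); (9,11,e); (11,5,e); (12,2,e); (12,5,e); (12,14,e); (14,2,e); (14,9,e)


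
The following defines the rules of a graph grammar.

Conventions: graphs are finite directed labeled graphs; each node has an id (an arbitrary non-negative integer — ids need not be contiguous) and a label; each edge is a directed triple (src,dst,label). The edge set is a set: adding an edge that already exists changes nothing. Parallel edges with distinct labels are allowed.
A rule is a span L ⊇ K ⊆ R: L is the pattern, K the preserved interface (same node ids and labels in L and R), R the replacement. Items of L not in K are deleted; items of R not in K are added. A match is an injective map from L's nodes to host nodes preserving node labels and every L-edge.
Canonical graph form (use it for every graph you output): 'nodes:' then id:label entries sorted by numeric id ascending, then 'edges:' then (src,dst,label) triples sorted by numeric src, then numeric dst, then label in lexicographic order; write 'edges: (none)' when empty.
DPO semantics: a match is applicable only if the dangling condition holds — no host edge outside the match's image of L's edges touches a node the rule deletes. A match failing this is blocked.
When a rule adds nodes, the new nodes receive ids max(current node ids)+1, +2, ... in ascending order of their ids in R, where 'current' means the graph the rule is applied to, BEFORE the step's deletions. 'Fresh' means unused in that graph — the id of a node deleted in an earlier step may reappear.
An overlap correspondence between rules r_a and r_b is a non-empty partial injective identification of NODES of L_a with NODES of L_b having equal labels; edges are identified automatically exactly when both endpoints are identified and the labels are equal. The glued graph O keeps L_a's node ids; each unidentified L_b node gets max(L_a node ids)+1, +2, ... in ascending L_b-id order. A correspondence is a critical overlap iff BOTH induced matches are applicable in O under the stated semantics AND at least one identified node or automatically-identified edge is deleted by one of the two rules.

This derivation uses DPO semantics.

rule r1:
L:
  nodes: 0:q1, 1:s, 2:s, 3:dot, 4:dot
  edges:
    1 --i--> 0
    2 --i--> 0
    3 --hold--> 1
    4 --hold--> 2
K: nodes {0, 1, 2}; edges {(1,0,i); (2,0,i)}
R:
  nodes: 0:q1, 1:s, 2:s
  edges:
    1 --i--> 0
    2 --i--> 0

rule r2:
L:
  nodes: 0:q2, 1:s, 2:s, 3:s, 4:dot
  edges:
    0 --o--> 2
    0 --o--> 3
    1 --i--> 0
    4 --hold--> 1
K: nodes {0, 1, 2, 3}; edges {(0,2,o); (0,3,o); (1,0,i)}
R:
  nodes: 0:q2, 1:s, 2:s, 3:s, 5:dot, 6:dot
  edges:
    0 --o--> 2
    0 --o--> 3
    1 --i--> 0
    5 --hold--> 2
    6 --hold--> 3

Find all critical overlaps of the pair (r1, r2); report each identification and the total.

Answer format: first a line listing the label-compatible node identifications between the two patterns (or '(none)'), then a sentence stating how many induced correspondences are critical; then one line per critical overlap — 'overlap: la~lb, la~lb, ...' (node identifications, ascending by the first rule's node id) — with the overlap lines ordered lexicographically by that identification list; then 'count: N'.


label-compatible node identifications between L(r1) and L(r2): 1~1, 1~2, 1~3, 2~1, 2~2, 2~3, 3~4, 4~4
6 of the induced correspondences are critical overlaps of r1 and r2.
overlap: 1~1, 2~2, 3~4
overlap: 1~1, 2~3, 3~4
overlap: 1~1, 3~4
overlap: 1~2, 2~1, 4~4
overlap: 1~3, 2~1, 4~4
overlap: 2~1, 4~4
count: 6


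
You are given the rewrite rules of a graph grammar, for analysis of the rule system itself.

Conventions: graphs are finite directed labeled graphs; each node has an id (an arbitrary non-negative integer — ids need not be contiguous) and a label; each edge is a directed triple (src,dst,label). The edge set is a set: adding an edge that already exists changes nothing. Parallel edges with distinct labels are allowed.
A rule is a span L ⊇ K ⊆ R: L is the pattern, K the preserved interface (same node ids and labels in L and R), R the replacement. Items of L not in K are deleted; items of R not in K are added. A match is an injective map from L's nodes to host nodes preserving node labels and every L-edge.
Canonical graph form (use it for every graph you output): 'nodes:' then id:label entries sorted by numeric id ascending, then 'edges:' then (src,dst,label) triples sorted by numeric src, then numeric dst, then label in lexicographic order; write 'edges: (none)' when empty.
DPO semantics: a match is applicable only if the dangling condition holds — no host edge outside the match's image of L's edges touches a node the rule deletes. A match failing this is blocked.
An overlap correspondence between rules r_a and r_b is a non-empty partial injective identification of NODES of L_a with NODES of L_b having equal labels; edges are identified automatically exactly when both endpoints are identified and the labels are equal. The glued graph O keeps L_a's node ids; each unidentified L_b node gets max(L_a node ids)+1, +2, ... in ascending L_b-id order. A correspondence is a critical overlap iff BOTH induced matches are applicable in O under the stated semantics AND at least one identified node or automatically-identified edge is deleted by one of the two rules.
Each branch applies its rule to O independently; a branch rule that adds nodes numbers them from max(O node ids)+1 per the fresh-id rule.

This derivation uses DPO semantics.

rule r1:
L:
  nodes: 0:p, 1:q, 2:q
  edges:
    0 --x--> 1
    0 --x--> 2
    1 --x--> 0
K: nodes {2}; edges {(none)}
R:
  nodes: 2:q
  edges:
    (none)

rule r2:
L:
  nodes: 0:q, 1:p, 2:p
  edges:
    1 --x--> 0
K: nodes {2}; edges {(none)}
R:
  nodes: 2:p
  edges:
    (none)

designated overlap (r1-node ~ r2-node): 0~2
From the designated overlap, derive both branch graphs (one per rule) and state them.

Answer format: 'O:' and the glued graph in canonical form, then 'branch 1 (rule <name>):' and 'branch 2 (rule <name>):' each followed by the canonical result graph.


O:
nodes: 0:p, 1:q, 2:q, 3:q, 4:p
edges: (0,1,x); (0,2,x); (1,0,x); (4,3,x)
branch 1 (rule r1):
nodes: 2:q, 3:q, 4:p
edges: (4,3,x)
branch 2 (rule r2):
nodes: 0:p, 1:q, 2:q
edges: (0,1,x); (0,2,x); (1,0,x)


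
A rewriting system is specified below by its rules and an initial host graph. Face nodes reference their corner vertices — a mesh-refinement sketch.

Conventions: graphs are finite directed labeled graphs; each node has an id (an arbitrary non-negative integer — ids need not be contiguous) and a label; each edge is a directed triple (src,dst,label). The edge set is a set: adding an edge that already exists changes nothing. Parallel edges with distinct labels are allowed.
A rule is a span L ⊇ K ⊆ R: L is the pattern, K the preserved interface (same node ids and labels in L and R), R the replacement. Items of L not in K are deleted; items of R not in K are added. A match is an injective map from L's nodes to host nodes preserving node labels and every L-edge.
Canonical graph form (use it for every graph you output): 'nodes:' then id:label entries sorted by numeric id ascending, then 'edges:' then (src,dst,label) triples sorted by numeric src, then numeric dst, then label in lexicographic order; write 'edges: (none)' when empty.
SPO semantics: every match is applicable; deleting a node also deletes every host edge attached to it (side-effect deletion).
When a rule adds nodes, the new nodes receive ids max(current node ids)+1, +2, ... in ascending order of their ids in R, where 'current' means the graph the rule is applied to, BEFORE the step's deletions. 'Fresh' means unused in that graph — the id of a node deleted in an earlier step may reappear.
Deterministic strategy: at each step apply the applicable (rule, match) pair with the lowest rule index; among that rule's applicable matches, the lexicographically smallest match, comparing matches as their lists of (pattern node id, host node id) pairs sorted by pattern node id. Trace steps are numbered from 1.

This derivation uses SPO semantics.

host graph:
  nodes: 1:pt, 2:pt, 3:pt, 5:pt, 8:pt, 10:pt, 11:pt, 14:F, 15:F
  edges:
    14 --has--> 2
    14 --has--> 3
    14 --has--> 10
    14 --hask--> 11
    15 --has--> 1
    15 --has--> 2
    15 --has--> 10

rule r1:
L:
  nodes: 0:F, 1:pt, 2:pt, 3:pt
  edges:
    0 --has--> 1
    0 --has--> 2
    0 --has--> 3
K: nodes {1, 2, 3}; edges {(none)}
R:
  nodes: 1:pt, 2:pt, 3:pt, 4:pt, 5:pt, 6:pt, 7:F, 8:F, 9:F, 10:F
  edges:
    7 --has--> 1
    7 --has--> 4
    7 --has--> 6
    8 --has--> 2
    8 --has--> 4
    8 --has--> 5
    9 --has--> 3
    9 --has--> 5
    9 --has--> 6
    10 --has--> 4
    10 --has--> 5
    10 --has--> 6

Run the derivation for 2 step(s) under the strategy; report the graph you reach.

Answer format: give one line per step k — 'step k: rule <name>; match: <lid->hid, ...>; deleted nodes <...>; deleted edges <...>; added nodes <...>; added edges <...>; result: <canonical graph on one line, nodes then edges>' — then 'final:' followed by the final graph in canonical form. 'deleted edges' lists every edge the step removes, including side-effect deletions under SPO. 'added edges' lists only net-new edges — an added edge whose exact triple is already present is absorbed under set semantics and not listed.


step 1: rule r1; match: 0->14, 1->2, 2->3, 3->10; deleted nodes 14; deleted edges (14,2,has); (14,3,has); (14,10,has); (14,11,hask); added nodes 16, 17, 18, 19, 20, 21, 22; added edges (19,2,has); (19,16,has); (19,18,has); (20,3,has); (20,16,has); (20,17,has); (21,10,has); (21,17,has); (21,18,has); (22,16,has); (22,17,has); (22,18,has); result: nodes: 1:pt, 2:pt, 3:pt, 5:pt, 8:pt, 10:pt, 11:pt, 15:F, 16:pt, 17:pt, 18:pt, 19:F, 20:F, 21:F, 22:F edges: (15,1,has); (15,2,has); (15,10,has); (19,2,has); (19,16,has); (19,18,has); (20,3,has); (20,16,has); (20,17,has); (21,10,has); (21,17,has); (21,18,has); (22,16,has); (22,17,has); (22,18,has)
step 2: rule r1; match: 0->15, 1->1, 2->2, 3->10; deleted nodes 15; deleted edges (15,1,has); (15,2,has); (15,10,has); added nodes 23, 24, 25, 26, 27, 28, 29; added edges (26,1,has); (26,23,has); (26,25,has); (27,2,has); (27,23,has); (27,24,has); (28,10,has); (28,24,has); (28,25,has); (29,23,has); (29,24,has); (29,25,has); result: nodes: 1:pt, 2:pt, 3:pt, 5:pt, 8:pt, 10:pt, 11:pt, 16:pt, 17:pt, 18:pt, 19:F, 20:F, 21:F, 22:F, 23:pt, 24:pt, 25:pt, 26:F, 27:F, 28:F, 29:F edges: (19,2,has); (19,16,has); (19,18,has); (20,3,has); (20,16,has); (20,17,has); (21,10,has); (21,17,has); (21,18,has); (22,16,has); (22,17,has); (22,18,has); (26,1,has); (26,23,has); (26,25,has); (27,2,has); (27,23,has); (27,24,has); (28,10,has); (28,24,has); (28,25,has); (29,23,has); (29,24,has); (29,25,has)
final:
nodes: 1:pt, 2:pt, 3:pt, 5:pt, 8:pt, 10:pt, 11:pt, 16:pt, 17:pt, 18:pt, 19:F, 20:F, 21:F, 22:F, 23:pt, 24:pt, 25:pt, 26:F, 27:F, 28:F, 29:F
edges: (19,2,has); (19,16,has); (19,18,has); (20,3,has); (20,16,has); (20,17,has); (21,10,has); (21,17,has); (21,18,has); (22,16,has); (22,17,has); (22,18,has); (26,1,has); (26,23,has); (26,25,has); (27,2,has); (27,23,has); (27,24,has); (28,10,has); (28,24,has); (28,25,has); (29,23,has); (29,24,has); (29,25,has)


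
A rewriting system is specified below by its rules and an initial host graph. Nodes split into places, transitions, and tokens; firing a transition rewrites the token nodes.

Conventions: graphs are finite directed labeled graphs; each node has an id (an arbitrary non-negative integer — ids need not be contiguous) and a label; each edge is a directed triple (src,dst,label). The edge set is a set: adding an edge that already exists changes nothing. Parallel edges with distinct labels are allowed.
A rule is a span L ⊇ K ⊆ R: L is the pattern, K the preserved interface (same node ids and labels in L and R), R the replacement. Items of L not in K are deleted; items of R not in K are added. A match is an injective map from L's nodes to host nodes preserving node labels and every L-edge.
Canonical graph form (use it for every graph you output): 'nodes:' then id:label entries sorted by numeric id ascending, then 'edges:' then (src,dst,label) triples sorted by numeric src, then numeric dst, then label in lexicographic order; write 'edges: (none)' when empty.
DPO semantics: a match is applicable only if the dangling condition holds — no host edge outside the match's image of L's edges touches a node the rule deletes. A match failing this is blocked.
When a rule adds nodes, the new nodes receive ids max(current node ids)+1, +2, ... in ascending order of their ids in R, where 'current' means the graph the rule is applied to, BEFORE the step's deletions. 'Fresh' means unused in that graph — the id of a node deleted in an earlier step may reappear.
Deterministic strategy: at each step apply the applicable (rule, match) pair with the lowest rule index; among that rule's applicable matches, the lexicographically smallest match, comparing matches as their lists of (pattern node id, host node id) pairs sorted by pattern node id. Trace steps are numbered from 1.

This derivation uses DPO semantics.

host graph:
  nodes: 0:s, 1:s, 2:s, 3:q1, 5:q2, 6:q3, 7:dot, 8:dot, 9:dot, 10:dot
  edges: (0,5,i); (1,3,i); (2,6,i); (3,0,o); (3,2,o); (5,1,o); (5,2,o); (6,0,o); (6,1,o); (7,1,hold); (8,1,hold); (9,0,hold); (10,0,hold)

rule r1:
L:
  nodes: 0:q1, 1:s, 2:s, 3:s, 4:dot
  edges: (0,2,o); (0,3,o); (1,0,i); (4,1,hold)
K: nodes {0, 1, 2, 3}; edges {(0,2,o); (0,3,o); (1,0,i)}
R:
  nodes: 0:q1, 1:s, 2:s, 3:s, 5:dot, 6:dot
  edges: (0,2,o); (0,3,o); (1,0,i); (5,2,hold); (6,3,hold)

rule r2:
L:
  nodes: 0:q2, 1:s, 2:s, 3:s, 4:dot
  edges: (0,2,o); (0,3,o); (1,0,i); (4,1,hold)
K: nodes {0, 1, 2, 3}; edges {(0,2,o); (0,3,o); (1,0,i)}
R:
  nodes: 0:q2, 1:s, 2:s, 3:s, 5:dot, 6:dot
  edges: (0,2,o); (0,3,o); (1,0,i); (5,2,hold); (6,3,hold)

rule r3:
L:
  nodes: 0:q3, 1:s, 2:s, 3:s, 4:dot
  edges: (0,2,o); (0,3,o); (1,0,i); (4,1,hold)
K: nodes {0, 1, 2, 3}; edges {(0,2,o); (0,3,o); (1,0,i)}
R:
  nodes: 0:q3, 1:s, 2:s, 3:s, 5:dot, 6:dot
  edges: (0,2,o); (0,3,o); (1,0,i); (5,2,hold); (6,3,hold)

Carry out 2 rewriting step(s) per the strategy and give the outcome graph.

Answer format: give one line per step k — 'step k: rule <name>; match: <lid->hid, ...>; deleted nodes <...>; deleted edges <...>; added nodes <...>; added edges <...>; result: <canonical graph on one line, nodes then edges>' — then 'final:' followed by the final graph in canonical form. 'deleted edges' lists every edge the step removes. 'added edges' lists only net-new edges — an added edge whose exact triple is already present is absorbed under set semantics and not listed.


step 1: rule r1; match: 0->3, 1->1, 2->0, 3->2, 4->7; deleted nodes 7; deleted edges (7,1,hold); added nodes 11, 12; added edges (11,0,hold); (12,2,hold); result: nodes: 0:s, 1:s, 2:s, 3:q1, 5:q2, 6:q3, 8:dot, 9:dot, 10:dot, 11:dot, 12:dot edges: (0,5,i); (1,3,i); (2,6,i); (3,0,o); (3,2,o); (5,1,o); (5,2,o); (6,0,o); (6,1,o); (8,1,hold); (9,0,hold); (10,0,hold); (11,0,hold); (12,2,hold)
step 2: rule r1; match: 0->3, 1->1, 2->0, 3->2, 4->8; deleted nodes 8; deleted edges (8,1,hold); added nodes 13, 14; added edges (13,0,hold); (14,2,hold); result: nodes: 0:s, 1:s, 2:s, 3:q1, 5:q2, 6:q3, 9:dot, 10:dot, 11:dot, 12:dot, 13:dot, 14:dot edges: (0,5,i); (1,3,i); (2,6,i); (3,0,o); (3,2,o); (5,1,o); (5,2,o); (6,0,o); (6,1,o); (9,0,hold); (10,0,hold); (11,0,hold); (12,2,hold); (13,0,hold); (14,2,hold)
final:
nodes: 0:s, 1:s, 2:s, 3:q1, 5:q2, 6:q3, 9:dot, 10:dot, 11:dot, 12:dot, 13:dot, 14:dot
edges: (0,5,i); (1,3,i); (2,6,i); (3,0,o); (3,2,o); (5,1,o); (5,2,o); (6,0,o); (6,1,o); (9,0,hold); (10,0,hold); (11,0,hold); (12,2,hold); (13,0,hold); (14,2,hold)


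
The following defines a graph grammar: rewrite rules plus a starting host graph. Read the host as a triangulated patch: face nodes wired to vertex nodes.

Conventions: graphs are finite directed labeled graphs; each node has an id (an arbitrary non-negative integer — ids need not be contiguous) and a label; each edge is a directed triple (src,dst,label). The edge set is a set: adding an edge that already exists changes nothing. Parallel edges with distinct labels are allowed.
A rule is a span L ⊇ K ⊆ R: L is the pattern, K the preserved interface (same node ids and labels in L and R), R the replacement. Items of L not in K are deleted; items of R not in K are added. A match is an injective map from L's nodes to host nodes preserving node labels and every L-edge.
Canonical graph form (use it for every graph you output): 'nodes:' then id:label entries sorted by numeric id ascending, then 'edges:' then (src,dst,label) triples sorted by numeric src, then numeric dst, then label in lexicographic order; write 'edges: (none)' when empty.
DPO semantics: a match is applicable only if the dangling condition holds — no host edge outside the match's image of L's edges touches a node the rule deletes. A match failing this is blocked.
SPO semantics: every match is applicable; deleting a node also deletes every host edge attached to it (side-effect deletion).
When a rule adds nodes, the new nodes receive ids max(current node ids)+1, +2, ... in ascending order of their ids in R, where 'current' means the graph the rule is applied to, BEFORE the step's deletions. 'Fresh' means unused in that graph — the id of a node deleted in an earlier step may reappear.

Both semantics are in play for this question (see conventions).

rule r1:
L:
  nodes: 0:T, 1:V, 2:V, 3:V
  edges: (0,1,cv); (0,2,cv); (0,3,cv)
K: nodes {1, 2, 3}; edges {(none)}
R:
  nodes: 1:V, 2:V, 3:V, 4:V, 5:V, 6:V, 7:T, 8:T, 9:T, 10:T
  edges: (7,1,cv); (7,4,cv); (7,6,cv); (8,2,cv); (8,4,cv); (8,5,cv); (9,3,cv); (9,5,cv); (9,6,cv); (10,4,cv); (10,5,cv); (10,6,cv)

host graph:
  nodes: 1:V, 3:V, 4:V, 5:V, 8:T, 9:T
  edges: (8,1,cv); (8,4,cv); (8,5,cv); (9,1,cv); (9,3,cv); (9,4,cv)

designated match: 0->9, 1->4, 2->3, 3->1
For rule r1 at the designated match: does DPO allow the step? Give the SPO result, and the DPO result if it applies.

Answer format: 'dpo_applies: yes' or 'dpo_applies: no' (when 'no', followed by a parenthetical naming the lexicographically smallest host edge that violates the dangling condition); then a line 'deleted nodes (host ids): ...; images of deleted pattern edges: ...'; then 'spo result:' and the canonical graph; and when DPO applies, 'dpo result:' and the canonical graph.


dpo_applies: yes
deleted nodes (host ids): 9; images of deleted pattern edges: (9,1,cv); (9,3,cv); (9,4,cv)
spo result:
nodes: 1:V, 3:V, 4:V, 5:V, 8:T, 10:V, 11:V, 12:V, 13:T, 14:T, 15:T, 16:T
edges: (8,1,cv); (8,4,cv); (8,5,cv); (13,4,cv); (13,10,cv); (13,12,cv); (14,3,cv); (14,10,cv); (14,11,cv); (15,1,cv); (15,11,cv); (15,12,cv); (16,10,cv); (16,11,cv); (16,12,cv)
dpo result:
nodes: 1:V, 3:V, 4:V, 5:V, 8:T, 10:V, 11:V, 12:V, 13:T, 14:T, 15:T, 16:T
edges: (8,1,cv); (8,4,cv); (8,5,cv); (13,4,cv); (13,10,cv); (13,12,cv); (14,3,cv); (14,10,cv); (14,11,cv); (15,1,cv); (15,11,cv); (15,12,cv); (16,10,cv); (16,11,cv); (16,12,cv)


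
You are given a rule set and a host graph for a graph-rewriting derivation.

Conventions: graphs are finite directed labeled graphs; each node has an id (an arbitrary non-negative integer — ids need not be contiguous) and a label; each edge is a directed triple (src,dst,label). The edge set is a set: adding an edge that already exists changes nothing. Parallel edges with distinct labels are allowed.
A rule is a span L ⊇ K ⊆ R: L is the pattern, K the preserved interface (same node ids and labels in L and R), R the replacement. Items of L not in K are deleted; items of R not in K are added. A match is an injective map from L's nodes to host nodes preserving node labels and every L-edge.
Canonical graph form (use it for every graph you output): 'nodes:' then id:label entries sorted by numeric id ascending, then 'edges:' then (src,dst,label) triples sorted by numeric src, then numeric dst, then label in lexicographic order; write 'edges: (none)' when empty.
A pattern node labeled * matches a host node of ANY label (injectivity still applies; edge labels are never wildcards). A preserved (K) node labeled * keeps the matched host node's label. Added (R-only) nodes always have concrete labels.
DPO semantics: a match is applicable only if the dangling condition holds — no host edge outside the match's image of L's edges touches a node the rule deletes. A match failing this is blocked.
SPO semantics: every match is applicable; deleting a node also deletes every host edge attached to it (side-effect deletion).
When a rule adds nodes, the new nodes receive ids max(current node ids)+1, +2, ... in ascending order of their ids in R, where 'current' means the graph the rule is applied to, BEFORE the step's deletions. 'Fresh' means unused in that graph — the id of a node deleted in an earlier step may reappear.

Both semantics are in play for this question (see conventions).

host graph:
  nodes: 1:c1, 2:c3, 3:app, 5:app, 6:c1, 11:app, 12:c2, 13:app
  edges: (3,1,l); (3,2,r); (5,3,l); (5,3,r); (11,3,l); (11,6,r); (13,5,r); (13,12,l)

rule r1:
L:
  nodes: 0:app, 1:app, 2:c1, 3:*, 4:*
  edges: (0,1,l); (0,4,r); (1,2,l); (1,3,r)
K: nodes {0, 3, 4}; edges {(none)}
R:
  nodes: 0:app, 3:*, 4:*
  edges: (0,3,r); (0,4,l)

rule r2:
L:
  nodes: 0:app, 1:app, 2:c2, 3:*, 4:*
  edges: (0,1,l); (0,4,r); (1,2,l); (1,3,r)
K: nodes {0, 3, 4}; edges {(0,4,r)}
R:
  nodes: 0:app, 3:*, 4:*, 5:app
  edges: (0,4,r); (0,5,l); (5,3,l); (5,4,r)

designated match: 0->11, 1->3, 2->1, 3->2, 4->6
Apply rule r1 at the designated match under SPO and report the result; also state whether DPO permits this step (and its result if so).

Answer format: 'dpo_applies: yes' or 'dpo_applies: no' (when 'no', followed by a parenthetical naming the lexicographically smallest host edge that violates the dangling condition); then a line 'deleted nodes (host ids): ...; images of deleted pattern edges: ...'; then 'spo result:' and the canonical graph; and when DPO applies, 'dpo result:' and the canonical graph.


dpo_applies: no
(the rule deletes node 3, which keeps host edge (5,3,l) outside the match image — the dangling condition fails, DPO blocks; SPO proceeds and side-deletes such edges)
deleted nodes (host ids): 1, 3; images of deleted pattern edges: (3,1,l); (3,2,r); (11,3,l); (11,6,r)
spo result:
nodes: 2:c3, 5:app, 6:c1, 11:app, 12:c2, 13:app
edges: (11,2,r); (11,6,l); (13,5,r); (13,12,l)


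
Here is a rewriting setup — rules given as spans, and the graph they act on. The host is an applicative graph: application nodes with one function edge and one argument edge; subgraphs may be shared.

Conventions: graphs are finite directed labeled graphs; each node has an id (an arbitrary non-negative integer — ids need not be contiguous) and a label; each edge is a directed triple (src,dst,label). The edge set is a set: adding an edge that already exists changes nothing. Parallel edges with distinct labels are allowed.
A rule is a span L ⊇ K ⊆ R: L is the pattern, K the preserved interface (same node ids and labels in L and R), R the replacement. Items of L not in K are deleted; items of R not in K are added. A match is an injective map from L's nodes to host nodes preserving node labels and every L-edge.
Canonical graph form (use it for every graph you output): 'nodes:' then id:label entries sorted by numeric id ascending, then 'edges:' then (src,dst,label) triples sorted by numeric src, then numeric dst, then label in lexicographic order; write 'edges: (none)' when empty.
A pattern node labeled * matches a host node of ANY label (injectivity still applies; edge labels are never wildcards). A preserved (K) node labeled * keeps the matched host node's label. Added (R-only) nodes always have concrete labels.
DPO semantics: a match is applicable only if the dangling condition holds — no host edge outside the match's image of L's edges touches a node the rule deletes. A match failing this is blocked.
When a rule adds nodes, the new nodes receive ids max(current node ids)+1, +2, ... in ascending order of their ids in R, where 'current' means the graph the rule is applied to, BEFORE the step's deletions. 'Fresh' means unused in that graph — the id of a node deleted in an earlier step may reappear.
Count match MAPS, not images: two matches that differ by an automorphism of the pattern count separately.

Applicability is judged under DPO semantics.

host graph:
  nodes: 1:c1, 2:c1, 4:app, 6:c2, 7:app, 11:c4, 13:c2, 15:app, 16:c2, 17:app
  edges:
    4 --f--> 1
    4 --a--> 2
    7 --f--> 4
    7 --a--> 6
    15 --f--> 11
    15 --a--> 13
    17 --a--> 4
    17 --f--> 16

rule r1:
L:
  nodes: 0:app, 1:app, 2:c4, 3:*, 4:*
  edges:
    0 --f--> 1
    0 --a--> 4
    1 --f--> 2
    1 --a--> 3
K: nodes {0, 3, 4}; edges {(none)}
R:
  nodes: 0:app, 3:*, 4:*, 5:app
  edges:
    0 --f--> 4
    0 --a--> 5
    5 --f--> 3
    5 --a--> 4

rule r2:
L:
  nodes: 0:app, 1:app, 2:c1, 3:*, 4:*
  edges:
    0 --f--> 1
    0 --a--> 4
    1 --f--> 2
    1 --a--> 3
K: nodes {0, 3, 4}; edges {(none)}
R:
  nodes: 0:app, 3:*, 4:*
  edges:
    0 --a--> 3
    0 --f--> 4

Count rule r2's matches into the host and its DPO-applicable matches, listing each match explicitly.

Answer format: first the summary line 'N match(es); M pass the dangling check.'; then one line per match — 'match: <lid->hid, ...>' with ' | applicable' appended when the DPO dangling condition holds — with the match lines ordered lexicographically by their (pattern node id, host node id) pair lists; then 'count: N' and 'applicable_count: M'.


1 match(es); 0 pass the dangling check.
match: 0->7, 1->4, 2->1, 3->2, 4->6
count: 1
applicable_count: 0


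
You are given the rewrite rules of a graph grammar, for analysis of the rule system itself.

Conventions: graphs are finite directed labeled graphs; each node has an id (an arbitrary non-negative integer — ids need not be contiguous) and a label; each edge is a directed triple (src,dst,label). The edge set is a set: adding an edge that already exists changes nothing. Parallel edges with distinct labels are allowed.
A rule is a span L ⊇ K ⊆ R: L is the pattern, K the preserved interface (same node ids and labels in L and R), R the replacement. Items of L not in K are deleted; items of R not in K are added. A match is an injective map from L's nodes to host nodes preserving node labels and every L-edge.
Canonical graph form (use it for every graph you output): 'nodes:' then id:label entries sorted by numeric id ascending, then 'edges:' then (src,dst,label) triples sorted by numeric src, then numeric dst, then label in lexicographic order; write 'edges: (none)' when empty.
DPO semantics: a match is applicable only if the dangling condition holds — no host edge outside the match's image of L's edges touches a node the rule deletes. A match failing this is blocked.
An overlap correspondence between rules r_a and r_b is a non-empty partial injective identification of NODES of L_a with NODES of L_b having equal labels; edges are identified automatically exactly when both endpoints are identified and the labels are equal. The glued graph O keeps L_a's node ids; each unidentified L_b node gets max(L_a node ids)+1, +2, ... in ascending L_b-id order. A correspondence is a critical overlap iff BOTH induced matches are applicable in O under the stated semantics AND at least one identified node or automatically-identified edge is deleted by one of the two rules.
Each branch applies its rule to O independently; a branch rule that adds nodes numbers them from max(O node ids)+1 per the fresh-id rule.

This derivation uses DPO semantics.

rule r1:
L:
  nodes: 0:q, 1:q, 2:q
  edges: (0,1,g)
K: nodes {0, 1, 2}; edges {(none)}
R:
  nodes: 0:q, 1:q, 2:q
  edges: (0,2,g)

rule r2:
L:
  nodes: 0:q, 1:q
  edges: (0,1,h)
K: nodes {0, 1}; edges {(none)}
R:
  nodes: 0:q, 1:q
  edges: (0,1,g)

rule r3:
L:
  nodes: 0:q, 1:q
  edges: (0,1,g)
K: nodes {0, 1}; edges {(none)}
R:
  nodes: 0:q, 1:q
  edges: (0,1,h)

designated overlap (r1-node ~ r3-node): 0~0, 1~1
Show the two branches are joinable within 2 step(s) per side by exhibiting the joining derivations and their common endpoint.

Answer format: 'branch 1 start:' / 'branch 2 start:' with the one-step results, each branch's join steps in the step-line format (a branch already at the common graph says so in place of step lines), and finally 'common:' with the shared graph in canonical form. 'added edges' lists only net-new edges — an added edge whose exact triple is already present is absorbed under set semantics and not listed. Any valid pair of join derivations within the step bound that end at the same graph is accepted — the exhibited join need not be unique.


branch 1 start:
nodes: 0:q, 1:q, 2:q
edges: (0,2,g)
branch 2 start:
nodes: 0:q, 1:q, 2:q
edges: (0,1,h)
branch 1 step 1: rule r1; match: 0->0, 1->2, 2->1; deleted nodes (none); deleted edges (0,2,g); added nodes (none); added edges (0,1,g); result: nodes: 0:q, 1:q, 2:q edges: (0,1,g)
branch 2 step 1: rule r2; match: 0->0, 1->1; deleted nodes (none); deleted edges (0,1,h); added nodes (none); added edges (0,1,g); result: nodes: 0:q, 1:q, 2:q edges: (0,1,g)
common:
nodes: 0:q, 1:q, 2:q
edges: (0,1,g)
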